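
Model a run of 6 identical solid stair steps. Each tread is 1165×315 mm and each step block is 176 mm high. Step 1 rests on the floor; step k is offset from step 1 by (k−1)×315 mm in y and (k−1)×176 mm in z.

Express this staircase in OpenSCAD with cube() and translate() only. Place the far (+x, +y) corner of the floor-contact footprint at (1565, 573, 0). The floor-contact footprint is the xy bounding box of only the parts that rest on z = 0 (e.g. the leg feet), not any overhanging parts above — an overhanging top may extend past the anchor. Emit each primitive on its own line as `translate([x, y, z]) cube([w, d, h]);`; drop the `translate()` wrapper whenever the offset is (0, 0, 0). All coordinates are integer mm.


translate([400, 258, 0]) cube([1165, 315, 176]);
translate([400, 573, 176]) cube([1165, 315, 176]);
translate([400, 888, 352]) cube([1165, 315, 176]);
translate([400, 1203, 528]) cube([1165, 315, 176]);
translate([400, 1518, 704]) cube([1165, 315, 176]);
translate([400, 1833, 880]) cube([1165, 315, 176]);


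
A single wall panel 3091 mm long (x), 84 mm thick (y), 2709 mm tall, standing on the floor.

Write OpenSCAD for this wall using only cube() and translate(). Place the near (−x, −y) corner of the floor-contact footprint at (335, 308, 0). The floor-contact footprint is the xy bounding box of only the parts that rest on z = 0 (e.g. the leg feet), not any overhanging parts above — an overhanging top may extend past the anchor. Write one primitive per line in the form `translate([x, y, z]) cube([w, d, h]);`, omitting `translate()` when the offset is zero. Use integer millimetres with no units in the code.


translate([335, 308, 0]) cube([3091, 84, 2709]);


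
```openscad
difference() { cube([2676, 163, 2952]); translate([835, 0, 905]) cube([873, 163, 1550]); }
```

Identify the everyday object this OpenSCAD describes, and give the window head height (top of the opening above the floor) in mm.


A wall with a window opening. The window head height is 2455 mm.

A wall with a rectangular opening subtracted — a window. Sill at z = 905, opening 1550 mm tall, so the head is at 905 + 1550 = 2455 mm.


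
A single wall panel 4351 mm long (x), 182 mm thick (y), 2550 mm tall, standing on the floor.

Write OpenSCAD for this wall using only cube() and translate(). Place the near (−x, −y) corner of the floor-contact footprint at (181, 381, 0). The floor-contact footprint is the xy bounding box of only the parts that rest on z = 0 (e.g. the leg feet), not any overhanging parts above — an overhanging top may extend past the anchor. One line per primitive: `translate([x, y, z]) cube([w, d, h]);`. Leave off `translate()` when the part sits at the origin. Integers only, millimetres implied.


translate([181, 381, 0]) cube([4351, 182, 2550]);


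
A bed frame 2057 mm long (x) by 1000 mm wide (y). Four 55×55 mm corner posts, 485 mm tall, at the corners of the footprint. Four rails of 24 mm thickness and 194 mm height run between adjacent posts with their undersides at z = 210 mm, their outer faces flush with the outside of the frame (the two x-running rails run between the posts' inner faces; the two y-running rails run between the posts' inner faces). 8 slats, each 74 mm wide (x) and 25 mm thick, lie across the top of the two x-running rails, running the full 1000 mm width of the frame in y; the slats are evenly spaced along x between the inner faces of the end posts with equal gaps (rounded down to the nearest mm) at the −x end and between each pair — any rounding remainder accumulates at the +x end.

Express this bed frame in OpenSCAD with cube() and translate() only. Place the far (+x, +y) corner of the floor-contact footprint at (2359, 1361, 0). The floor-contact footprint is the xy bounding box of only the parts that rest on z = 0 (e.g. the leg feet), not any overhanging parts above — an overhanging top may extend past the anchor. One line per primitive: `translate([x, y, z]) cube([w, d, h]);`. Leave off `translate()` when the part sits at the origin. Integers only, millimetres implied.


translate([302, 361, 0]) cube([55, 55, 485]);
translate([302, 1306, 0]) cube([55, 55, 485]);
translate([2304, 361, 0]) cube([55, 55, 485]);
translate([2304, 1306, 0]) cube([55, 55, 485]);
translate([357, 361, 210]) cube([1947, 24, 194]);
translate([357, 1337, 210]) cube([1947, 24, 194]);
translate([302, 416, 210]) cube([24, 890, 194]);
translate([2335, 416, 210]) cube([24, 890, 194]);
translate([507, 361, 404]) cube([74, 1000, 25]);
translate([731, 361, 404]) cube([74, 1000, 25]);
translate([955, 361, 404]) cube([74, 1000, 25]);
translate([1179, 361, 404]) cube([74, 1000, 25]);
translate([1403, 361, 404]) cube([74, 1000, 25]);
translate([1627, 361, 404]) cube([74, 1000, 25]);
translate([1851, 361, 404]) cube([74, 1000, 25]);
translate([2075, 361, 404]) cube([74, 1000, 25]);


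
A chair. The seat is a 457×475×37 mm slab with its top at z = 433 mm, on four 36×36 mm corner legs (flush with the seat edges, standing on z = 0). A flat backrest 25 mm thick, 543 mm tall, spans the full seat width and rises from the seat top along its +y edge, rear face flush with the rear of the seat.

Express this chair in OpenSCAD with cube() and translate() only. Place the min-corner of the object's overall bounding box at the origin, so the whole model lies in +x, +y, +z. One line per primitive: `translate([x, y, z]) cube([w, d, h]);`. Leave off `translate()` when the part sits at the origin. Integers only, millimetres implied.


translate([0, 0, 396]) cube([457, 475, 37]);
cube([36, 36, 396]);
translate([421, 0, 0]) cube([36, 36, 396]);
translate([0, 439, 0]) cube([36, 36, 396]);
translate([421, 439, 0]) cube([36, 36, 396]);
translate([0, 450, 433]) cube([457, 25, 543]);


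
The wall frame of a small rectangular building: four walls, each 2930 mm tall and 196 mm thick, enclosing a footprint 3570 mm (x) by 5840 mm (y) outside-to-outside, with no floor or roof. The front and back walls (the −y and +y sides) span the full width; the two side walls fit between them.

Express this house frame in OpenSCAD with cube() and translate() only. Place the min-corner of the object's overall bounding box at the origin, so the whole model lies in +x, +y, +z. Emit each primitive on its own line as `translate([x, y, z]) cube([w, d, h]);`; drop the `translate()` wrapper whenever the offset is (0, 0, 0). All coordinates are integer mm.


cube([3570, 196, 2930]);
translate([0, 5644, 0]) cube([3570, 196, 2930]);
translate([0, 196, 0]) cube([196, 5448, 2930]);
translate([3374, 196, 0]) cube([196, 5448, 2930]);


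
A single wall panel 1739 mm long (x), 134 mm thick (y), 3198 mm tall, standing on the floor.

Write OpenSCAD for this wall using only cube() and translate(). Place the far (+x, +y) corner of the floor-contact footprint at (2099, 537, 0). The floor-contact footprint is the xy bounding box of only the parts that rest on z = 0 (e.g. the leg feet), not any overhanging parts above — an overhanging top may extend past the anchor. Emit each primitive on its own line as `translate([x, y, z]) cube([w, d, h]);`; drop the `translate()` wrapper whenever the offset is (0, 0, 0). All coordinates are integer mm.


translate([360, 403, 0]) cube([1739, 134, 3198]);


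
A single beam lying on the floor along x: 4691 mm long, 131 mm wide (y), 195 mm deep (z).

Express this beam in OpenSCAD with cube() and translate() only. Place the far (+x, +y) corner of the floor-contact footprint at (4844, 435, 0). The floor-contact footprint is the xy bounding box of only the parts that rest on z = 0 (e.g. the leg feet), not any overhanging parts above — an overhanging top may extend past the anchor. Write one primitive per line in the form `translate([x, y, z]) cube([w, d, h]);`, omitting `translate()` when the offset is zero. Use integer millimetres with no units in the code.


translate([153, 304, 0]) cube([4691, 131, 195]);


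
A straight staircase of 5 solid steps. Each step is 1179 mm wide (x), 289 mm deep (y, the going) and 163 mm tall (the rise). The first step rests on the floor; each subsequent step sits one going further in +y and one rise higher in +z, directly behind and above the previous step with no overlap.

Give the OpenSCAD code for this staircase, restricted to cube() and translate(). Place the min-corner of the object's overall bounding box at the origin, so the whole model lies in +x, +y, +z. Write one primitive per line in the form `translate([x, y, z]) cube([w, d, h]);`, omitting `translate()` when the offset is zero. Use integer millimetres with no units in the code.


cube([1179, 289, 163]);
translate([0, 289, 163]) cube([1179, 289, 163]);
translate([0, 578, 326]) cube([1179, 289, 163]);
translate([0, 867, 489]) cube([1179, 289, 163]);
translate([0, 1156, 652]) cube([1179, 289, 163]);


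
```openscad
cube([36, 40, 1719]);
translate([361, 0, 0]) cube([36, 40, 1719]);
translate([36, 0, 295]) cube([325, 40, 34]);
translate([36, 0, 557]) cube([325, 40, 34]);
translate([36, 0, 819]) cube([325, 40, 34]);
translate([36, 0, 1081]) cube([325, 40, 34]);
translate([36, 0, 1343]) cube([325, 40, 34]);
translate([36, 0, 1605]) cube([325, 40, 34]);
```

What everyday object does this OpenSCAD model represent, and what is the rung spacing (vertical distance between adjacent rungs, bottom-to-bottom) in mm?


A ladder. The rung spacing is 262 mm.

Two tall 36×40 posts with 6 short bars between them — a ladder. Adjacent rungs sit at z = 295 and z = 557, so the spacing is 557 − 295 = 262 mm.


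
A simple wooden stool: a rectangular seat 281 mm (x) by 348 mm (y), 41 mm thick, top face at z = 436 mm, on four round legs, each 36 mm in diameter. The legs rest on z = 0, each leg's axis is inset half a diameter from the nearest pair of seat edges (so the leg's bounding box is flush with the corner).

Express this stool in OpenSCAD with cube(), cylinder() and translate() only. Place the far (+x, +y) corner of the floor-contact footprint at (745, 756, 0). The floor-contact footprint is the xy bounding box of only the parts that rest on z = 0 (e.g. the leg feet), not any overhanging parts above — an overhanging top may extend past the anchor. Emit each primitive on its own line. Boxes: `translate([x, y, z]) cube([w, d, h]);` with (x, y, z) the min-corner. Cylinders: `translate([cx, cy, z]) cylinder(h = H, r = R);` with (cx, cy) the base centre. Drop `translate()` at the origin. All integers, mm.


translate([464, 408, 395]) cube([281, 348, 41]);
translate([482, 426, 0]) cylinder(h = 395, r = 18);
translate([727, 426, 0]) cylinder(h = 395, r = 18);
translate([482, 738, 0]) cylinder(h = 395, r = 18);
translate([727, 738, 0]) cylinder(h = 395, r = 18);


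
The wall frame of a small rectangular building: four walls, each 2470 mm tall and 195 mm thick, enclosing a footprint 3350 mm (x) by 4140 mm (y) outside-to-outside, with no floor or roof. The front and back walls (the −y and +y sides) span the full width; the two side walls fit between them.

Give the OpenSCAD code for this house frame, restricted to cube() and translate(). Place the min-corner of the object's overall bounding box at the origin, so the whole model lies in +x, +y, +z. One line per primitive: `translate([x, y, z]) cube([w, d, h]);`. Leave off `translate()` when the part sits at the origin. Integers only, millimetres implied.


cube([3350, 195, 2470]);
translate([0, 3945, 0]) cube([3350, 195, 2470]);
translate([0, 195, 0]) cube([195, 3750, 2470]);
translate([3155, 195, 0]) cube([195, 3750, 2470]);


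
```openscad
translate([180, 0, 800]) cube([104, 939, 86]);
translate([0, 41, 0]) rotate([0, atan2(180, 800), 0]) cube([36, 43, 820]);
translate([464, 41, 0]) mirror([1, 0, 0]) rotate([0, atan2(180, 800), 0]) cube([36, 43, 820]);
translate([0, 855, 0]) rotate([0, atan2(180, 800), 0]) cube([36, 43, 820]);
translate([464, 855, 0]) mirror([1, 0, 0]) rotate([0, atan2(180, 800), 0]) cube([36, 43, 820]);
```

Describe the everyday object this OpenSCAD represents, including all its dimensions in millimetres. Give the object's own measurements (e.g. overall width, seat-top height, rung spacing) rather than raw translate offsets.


A sawhorse. A 104×939×86 mm beam (x, y, z) sits on two A-frame leg pairs. Each pair is two raked legs of 36×43 mm section (43 mm along y) splaying symmetrically in x. Each leg rises 800 mm vertically over 180 mm of horizontal reach and is 820 mm long along its own axis. Every leg's outer bottom edge rests on the floor and its outer top edge meets a bottom edge of the beam — the left legs (tilting toward +x) meet the beam's −x bottom edge, the right legs (their mirror images, tilting toward −x) meet its +x bottom edge — so the leg tops tuck under the beam, the beam's underside is 800 mm above the floor, and the feet are 464 mm apart outside-to-outside with the beam centred between them. The two leg pairs are set in 41 mm from either end of the beam.


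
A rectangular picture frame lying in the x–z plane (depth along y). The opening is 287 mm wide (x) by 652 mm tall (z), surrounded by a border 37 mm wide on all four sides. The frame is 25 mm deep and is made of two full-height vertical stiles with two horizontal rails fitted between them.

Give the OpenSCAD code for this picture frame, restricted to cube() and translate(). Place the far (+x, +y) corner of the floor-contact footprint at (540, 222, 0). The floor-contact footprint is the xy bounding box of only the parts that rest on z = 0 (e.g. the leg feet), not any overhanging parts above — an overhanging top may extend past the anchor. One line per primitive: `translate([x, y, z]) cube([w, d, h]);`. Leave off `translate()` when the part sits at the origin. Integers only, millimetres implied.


translate([179, 197, 0]) cube([37, 25, 726]);
translate([503, 197, 0]) cube([37, 25, 726]);
translate([216, 197, 0]) cube([287, 25, 37]);
translate([216, 197, 689]) cube([287, 25, 37]);


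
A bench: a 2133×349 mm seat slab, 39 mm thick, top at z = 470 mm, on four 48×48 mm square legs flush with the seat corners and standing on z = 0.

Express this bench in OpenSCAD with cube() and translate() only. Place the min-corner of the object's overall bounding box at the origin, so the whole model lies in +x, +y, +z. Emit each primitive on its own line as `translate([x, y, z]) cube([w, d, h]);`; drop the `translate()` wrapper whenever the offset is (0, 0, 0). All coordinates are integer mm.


translate([0, 0, 431]) cube([2133, 349, 39]);
cube([48, 48, 431]);
translate([0, 301, 0]) cube([48, 48, 431]);
translate([2085, 0, 0]) cube([48, 48, 431]);
translate([2085, 301, 0]) cube([48, 48, 431]);


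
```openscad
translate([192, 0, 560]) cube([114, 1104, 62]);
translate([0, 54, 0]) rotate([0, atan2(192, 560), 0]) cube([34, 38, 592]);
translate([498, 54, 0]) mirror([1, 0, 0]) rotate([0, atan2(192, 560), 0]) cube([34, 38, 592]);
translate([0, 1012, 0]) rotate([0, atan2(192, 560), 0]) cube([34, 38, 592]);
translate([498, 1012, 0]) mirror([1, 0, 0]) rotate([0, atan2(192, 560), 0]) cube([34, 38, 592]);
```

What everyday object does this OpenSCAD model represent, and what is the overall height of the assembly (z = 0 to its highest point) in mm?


A sawhorse. The overall height is 622 mm.

A beam across two mirrored pairs of raked legs — a sawhorse. The beam's underside is at z = 560 (matching the legs' vertical rise in atan2(192, 560)) and the beam is 62 mm tall, so its top is at 560 + 62 = 622 mm. The raked legs top out at the beam's underside, so that is the highest point.


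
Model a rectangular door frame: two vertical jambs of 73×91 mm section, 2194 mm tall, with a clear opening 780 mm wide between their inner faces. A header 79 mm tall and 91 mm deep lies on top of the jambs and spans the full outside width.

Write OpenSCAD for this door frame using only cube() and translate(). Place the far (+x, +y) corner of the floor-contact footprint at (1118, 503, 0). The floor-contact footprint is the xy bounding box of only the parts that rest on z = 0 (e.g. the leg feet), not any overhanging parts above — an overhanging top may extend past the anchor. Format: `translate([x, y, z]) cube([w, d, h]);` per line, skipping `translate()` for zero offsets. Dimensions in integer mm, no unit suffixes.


translate([192, 412, 0]) cube([73, 91, 2194]);
translate([1045, 412, 0]) cube([73, 91, 2194]);
translate([192, 412, 2194]) cube([926, 91, 79]);


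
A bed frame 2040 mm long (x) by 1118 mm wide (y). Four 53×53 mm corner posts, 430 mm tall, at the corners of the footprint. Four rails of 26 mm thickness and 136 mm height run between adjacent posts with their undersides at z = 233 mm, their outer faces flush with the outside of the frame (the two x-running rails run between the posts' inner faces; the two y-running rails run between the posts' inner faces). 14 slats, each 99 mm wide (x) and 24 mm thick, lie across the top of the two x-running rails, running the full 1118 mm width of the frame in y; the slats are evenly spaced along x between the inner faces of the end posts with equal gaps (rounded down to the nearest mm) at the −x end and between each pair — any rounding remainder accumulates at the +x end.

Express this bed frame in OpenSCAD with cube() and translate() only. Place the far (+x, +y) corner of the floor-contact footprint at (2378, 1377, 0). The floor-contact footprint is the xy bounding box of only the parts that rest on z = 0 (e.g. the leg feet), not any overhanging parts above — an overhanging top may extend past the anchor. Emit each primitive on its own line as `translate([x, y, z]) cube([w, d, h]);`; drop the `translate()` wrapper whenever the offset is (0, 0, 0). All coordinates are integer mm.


translate([338, 259, 0]) cube([53, 53, 430]);
translate([338, 1324, 0]) cube([53, 53, 430]);
translate([2325, 259, 0]) cube([53, 53, 430]);
translate([2325, 1324, 0]) cube([53, 53, 430]);
translate([391, 259, 233]) cube([1934, 26, 136]);
translate([391, 1351, 233]) cube([1934, 26, 136]);
translate([338, 312, 233]) cube([26, 1012, 136]);
translate([2352, 312, 233]) cube([26, 1012, 136]);
translate([427, 259, 369]) cube([99, 1118, 24]);
translate([562, 259, 369]) cube([99, 1118, 24]);
translate([697, 259, 369]) cube([99, 1118, 24]);
translate([832, 259, 369]) cube([99, 1118, 24]);
translate([967, 259, 369]) cube([99, 1118, 24]);
translate([1102, 259, 369]) cube([99, 1118, 24]);
translate([1237, 259, 369]) cube([99, 1118, 24]);
translate([1372, 259, 369]) cube([99, 1118, 24]);
translate([1507, 259, 369]) cube([99, 1118, 24]);
translate([1642, 259, 369]) cube([99, 1118, 24]);
translate([1777, 259, 369]) cube([99, 1118, 24]);
translate([1912, 259, 369]) cube([99, 1118, 24]);
translate([2047, 259, 369]) cube([99, 1118, 24]);
translate([2182, 259, 369]) cube([99, 1118, 24]);


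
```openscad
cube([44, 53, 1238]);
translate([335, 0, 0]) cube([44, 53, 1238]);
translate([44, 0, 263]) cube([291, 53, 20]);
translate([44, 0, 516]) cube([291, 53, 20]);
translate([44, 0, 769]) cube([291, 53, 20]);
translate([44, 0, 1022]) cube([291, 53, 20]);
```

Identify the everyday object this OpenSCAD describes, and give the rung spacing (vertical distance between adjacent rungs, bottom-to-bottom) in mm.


A ladder. The rung spacing is 253 mm.

Two tall 44×53 posts with 4 short bars between them — a ladder. Adjacent rungs sit at z = 263 and z = 516, so the spacing is 516 − 263 = 253 mm.


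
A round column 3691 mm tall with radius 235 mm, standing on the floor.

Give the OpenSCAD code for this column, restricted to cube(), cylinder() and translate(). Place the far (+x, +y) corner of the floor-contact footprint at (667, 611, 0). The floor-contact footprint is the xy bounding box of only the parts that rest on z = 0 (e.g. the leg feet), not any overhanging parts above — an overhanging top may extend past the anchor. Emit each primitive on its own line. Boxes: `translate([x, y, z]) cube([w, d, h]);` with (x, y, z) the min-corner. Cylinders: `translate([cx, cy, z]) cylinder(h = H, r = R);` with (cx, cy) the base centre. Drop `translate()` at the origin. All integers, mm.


translate([432, 376, 0]) cylinder(h = 3691, r = 235);


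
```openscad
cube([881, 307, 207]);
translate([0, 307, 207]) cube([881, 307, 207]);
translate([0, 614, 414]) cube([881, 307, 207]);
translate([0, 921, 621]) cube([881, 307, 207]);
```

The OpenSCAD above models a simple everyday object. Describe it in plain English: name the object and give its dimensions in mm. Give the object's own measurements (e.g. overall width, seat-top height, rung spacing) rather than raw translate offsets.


A straight staircase of 4 solid steps. Each step is 881 mm wide (x), 307 mm deep (y, the going) and 207 mm tall (the rise). The first step rests on the floor; each subsequent step sits one going further in +y and one rise higher in +z, directly behind and above the previous step with no overlap.


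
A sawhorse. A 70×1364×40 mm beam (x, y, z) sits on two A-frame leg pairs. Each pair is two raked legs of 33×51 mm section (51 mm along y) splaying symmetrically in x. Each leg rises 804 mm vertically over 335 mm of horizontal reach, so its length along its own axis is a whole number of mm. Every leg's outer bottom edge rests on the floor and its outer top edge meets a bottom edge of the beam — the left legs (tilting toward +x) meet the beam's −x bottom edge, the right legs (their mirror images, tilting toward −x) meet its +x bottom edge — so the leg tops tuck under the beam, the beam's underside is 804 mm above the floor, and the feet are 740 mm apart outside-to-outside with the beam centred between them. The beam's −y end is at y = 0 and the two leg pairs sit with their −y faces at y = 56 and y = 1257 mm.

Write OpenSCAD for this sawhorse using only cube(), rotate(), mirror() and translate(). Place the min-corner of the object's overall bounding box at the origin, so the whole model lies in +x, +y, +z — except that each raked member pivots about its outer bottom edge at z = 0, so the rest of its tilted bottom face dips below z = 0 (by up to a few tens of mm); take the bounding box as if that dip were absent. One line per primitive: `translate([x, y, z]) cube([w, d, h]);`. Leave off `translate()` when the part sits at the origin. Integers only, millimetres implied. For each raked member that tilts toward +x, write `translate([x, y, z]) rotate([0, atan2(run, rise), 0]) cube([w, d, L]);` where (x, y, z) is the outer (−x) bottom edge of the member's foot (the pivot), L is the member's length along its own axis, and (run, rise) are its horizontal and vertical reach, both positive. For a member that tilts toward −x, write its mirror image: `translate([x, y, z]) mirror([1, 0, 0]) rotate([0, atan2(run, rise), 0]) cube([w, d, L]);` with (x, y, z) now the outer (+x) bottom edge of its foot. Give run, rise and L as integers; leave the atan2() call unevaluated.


translate([335, 0, 804]) cube([70, 1364, 40]);
translate([0, 56, 0]) rotate([0, atan2(335, 804), 0]) cube([33, 51, 871]);
translate([740, 56, 0]) mirror([1, 0, 0]) rotate([0, atan2(335, 804), 0]) cube([33, 51, 871]);
translate([0, 1257, 0]) rotate([0, atan2(335, 804), 0]) cube([33, 51, 871]);
translate([740, 1257, 0]) mirror([1, 0, 0]) rotate([0, atan2(335, 804), 0]) cube([33, 51, 871]);


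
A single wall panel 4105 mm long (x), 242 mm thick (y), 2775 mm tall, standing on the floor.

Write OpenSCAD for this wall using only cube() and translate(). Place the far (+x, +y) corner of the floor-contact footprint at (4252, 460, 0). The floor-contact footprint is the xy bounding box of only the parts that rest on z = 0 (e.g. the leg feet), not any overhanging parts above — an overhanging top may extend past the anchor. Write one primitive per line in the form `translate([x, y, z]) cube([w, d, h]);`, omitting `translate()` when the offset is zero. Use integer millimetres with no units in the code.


translate([147, 218, 0]) cube([4105, 242, 2775]);


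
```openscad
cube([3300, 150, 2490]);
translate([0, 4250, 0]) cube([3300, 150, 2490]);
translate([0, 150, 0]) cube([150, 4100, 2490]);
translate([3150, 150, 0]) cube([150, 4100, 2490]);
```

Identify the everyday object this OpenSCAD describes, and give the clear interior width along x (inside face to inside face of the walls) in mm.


A house (or room) frame. The interior width is 3000 mm.

Four 2490 mm walls enclosing a rectangle with no floor or roof — a room or house frame. Outside width is 3300 mm and wall thickness is 150 mm, so the interior width is 3300 − 2 × 150 = 3000 mm.


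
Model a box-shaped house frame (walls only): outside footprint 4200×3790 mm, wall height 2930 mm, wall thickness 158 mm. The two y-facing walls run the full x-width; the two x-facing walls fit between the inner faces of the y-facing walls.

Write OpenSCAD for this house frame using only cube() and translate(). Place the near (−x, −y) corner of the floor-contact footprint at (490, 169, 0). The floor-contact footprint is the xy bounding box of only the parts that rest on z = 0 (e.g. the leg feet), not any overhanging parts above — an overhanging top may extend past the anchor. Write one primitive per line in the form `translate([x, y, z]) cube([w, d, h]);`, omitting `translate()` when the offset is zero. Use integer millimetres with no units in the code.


translate([490, 169, 0]) cube([4200, 158, 2930]);
translate([490, 3801, 0]) cube([4200, 158, 2930]);
translate([490, 327, 0]) cube([158, 3474, 2930]);
translate([4532, 327, 0]) cube([158, 3474, 2930]);


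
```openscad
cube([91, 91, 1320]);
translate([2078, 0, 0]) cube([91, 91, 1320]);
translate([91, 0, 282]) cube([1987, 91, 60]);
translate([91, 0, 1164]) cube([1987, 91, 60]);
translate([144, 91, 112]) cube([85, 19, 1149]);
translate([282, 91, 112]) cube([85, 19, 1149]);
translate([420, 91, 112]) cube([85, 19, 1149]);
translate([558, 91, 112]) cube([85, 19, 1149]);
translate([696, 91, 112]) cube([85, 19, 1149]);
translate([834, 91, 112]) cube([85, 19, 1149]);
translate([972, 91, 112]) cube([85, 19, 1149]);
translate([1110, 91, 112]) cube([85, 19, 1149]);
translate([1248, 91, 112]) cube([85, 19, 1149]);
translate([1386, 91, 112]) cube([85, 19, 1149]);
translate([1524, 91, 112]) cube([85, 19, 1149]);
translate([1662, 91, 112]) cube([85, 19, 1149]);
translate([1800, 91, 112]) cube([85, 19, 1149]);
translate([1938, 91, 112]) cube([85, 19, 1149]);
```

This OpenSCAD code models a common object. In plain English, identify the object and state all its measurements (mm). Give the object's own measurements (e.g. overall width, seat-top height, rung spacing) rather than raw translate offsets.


A fence section. Two 91×91 mm posts, 1320 mm tall, stand on the floor with a clear span of 1987 mm between their inner faces. Two horizontal rails of 91×60 mm section span the gap between the posts with their undersides at z = 282 mm and z = 1164 mm, flush with the posts' −y face. 14 pickets, each 85 mm wide, 19 mm thick and 1149 mm tall, are fixed to the +y face of the rails with their bottoms at z = 112 mm, spaced across the span with a 53 mm gap after the −x post and between neighbouring pickets, with 55 mm left before the +x post.


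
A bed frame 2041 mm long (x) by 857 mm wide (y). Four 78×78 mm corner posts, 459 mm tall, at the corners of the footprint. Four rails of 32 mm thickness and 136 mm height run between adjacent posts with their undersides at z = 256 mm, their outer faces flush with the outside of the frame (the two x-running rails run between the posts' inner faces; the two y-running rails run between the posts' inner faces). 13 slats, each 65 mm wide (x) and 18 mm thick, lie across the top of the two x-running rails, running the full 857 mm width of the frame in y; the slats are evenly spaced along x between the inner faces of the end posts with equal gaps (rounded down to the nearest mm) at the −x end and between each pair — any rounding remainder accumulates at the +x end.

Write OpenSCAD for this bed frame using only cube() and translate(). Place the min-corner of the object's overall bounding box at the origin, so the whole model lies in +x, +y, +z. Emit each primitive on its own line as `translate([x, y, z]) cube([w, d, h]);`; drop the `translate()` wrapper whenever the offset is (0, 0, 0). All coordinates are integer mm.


cube([78, 78, 459]);
translate([0, 779, 0]) cube([78, 78, 459]);
translate([1963, 0, 0]) cube([78, 78, 459]);
translate([1963, 779, 0]) cube([78, 78, 459]);
translate([78, 0, 256]) cube([1885, 32, 136]);
translate([78, 825, 256]) cube([1885, 32, 136]);
translate([0, 78, 256]) cube([32, 701, 136]);
translate([2009, 78, 256]) cube([32, 701, 136]);
translate([152, 0, 392]) cube([65, 857, 18]);
translate([291, 0, 392]) cube([65, 857, 18]);
translate([430, 0, 392]) cube([65, 857, 18]);
translate([569, 0, 392]) cube([65, 857, 18]);
translate([708, 0, 392]) cube([65, 857, 18]);
translate([847, 0, 392]) cube([65, 857, 18]);
translate([986, 0, 392]) cube([65, 857, 18]);
translate([1125, 0, 392]) cube([65, 857, 18]);
translate([1264, 0, 392]) cube([65, 857, 18]);
translate([1403, 0, 392]) cube([65, 857, 18]);
translate([1542, 0, 392]) cube([65, 857, 18]);
translate([1681, 0, 392]) cube([65, 857, 18]);
translate([1820, 0, 392]) cube([65, 857, 18]);


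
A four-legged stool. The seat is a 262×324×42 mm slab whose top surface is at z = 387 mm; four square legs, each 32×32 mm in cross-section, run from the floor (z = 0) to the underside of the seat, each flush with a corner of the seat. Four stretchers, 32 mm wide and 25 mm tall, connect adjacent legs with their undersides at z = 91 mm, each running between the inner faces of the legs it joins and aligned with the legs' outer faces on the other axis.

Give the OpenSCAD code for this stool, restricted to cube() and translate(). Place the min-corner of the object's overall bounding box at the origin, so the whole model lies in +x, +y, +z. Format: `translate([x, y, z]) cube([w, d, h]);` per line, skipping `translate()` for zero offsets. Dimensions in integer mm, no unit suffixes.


translate([0, 0, 345]) cube([262, 324, 42]);
cube([32, 32, 345]);
translate([230, 0, 0]) cube([32, 32, 345]);
translate([0, 292, 0]) cube([32, 32, 345]);
translate([230, 292, 0]) cube([32, 32, 345]);
translate([32, 0, 91]) cube([198, 32, 25]);
translate([32, 292, 91]) cube([198, 32, 25]);
translate([0, 32, 91]) cube([32, 260, 25]);
translate([230, 32, 91]) cube([32, 260, 25]);


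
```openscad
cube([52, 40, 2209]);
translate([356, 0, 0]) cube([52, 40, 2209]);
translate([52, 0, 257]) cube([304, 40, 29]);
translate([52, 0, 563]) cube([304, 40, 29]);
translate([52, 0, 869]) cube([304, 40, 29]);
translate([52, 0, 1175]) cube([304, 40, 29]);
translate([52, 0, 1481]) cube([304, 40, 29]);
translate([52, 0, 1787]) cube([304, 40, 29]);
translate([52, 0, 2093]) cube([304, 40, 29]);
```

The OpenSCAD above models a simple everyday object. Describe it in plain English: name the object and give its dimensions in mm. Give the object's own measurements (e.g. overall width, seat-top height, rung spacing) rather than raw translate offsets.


A straight ladder. Two 52×40 mm vertical rails, 2209 mm tall, stand 408 mm apart (outside-to-outside) with their front faces coplanar on the −y side. 7 rungs, each 40 mm deep and 29 mm tall, span between the inner faces of the rails, front faces flush with the rails. The lowest rung's underside is at z = 257 mm and rungs are spaced 306 mm apart (underside to underside).


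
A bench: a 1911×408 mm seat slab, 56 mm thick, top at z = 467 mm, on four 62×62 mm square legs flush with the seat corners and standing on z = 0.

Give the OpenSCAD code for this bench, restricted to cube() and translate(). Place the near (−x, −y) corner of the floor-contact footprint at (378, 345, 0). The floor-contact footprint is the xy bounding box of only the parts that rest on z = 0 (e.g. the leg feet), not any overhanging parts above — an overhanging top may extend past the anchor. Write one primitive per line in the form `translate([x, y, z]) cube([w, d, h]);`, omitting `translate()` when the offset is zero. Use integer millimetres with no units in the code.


// leg_h = 467 − 56 = 411
translate([378, 345, 411]) cube([1911, 408, 56]);
translate([378, 345, 0]) cube([62, 62, 411]);
translate([378, 691, 0]) cube([62, 62, 411]);
translate([2227, 345, 0]) cube([62, 62, 411]);
translate([2227, 691, 0]) cube([62, 62, 411]);


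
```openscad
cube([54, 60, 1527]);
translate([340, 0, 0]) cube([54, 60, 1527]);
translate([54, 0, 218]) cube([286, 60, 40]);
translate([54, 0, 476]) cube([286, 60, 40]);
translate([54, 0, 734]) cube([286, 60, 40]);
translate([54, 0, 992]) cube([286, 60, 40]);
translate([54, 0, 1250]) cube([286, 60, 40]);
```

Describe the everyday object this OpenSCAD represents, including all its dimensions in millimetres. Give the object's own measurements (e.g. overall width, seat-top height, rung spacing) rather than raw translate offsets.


A straight ladder. Two 54×60 mm vertical rails, 1527 mm tall, stand 394 mm apart (outside-to-outside) with their front faces coplanar on the −y side. 5 rungs, each 60 mm deep and 40 mm tall, span between the inner faces of the rails, front faces flush with the rails. The lowest rung's underside is at z = 218 mm and rungs are spaced 258 mm apart (underside to underside).


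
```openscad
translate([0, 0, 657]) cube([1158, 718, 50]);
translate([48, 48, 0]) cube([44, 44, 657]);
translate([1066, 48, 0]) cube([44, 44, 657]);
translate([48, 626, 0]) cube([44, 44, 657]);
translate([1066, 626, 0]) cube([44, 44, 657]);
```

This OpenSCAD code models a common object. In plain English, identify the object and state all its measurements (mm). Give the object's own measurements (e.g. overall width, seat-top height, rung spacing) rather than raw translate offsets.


A rectangular dining table. The top is 1158×718×50 mm with its upper surface at z = 707 mm. It stands on four 44×44 mm square legs, each inset 48 mm from the nearest pair of top edges, running from the floor to the underside of the top.


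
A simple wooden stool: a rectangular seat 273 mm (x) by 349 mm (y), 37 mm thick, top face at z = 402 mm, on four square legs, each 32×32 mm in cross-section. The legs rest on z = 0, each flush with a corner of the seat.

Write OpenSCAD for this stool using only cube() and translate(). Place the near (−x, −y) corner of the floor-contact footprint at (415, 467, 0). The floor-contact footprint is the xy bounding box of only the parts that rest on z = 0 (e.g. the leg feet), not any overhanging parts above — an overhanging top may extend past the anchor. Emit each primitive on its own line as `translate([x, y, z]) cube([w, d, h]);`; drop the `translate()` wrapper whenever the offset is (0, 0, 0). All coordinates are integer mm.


// leg_h = 402 - 37 = 365
translate([415, 467, 365]) cube([273, 349, 37]);
translate([415, 467, 0]) cube([32, 32, 365]);
translate([656, 467, 0]) cube([32, 32, 365]);
translate([415, 784, 0]) cube([32, 32, 365]);
translate([656, 784, 0]) cube([32, 32, 365]);


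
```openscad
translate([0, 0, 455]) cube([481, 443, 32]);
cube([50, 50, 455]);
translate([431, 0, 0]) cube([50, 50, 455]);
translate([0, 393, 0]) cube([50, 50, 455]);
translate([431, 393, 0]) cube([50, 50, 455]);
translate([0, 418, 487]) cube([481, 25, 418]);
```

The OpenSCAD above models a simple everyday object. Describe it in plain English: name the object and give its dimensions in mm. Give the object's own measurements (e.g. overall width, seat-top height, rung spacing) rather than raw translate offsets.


A chair. The seat is a 481×443×32 mm slab with its top at z = 487 mm, on four 50×50 mm corner legs (flush with the seat edges, standing on z = 0). A flat backrest 25 mm thick, 418 mm tall, spans the full seat width and rises from the seat top along its +y edge, rear face flush with the rear of the seat.


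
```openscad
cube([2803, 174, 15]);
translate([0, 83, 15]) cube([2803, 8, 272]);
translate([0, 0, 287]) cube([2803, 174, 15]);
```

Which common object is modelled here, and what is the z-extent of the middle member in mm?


An I-beam. The web height is 272 mm.

Two wide flanges with a thin centred web — an I-beam. Overall 302 mm minus two 15 mm flanges gives a web of 302 − 2·15 = 272 mm.


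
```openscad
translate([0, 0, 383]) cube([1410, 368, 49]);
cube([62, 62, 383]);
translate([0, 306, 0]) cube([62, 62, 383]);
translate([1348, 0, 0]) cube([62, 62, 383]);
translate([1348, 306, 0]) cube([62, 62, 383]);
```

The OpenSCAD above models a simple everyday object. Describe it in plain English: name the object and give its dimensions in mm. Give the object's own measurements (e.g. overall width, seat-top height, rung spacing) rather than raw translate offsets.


A bench: a 1410×368 mm seat slab, 49 mm thick, top at z = 432 mm, on four 62×62 mm square legs flush with the seat corners and standing on z = 0.


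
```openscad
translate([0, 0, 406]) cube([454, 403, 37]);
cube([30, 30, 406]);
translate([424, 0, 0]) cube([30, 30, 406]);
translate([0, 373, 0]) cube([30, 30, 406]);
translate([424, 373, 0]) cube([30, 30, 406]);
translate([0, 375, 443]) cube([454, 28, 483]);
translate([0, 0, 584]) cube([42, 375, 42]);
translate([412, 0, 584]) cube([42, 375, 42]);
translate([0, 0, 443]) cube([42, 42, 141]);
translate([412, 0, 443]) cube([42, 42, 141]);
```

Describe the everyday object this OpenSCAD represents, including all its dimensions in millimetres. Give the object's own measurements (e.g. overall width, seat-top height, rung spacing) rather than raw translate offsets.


A chair. The seat is a 454×403×37 mm slab with its top at z = 443 mm, on four 30×30 mm corner legs (flush with the seat edges, standing on z = 0). A flat backrest 28 mm thick, 483 mm tall, spans the full seat width and rises from the seat top along its +y edge, rear face flush with the rear of the seat. Two armrests of 42×42 mm section run along each side from the seat's front edge to the front of the backrest, top faces 183 mm above the seat top and outer faces flush with the seat's x-edges; a 42×42 mm post under the front of each armrest stands on the seat at the front corner.


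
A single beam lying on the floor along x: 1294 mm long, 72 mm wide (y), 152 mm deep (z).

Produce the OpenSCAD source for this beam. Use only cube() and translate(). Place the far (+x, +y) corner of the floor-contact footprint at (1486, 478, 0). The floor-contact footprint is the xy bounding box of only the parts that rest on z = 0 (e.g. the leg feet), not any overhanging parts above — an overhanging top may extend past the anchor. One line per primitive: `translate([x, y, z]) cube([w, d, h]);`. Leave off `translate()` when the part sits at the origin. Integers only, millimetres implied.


translate([192, 406, 0]) cube([1294, 72, 152]);


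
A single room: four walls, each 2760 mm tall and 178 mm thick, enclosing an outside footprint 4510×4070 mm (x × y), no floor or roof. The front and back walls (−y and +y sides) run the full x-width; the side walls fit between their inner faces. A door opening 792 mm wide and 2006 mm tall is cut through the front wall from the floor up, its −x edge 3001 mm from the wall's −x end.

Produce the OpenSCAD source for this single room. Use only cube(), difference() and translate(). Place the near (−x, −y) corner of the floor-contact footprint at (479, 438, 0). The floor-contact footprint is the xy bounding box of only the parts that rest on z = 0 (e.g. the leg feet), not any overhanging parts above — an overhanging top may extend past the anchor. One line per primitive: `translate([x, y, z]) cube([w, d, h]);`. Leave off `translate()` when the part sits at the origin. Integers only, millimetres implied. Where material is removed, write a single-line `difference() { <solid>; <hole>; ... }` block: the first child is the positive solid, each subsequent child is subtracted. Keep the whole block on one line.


difference() { translate([479, 438, 0]) cube([4510, 178, 2760]); translate([3480, 438, 0]) cube([792, 178, 2006]); }
translate([479, 4330, 0]) cube([4510, 178, 2760]);
translate([479, 616, 0]) cube([178, 3714, 2760]);
translate([4811, 616, 0]) cube([178, 3714, 2760]);


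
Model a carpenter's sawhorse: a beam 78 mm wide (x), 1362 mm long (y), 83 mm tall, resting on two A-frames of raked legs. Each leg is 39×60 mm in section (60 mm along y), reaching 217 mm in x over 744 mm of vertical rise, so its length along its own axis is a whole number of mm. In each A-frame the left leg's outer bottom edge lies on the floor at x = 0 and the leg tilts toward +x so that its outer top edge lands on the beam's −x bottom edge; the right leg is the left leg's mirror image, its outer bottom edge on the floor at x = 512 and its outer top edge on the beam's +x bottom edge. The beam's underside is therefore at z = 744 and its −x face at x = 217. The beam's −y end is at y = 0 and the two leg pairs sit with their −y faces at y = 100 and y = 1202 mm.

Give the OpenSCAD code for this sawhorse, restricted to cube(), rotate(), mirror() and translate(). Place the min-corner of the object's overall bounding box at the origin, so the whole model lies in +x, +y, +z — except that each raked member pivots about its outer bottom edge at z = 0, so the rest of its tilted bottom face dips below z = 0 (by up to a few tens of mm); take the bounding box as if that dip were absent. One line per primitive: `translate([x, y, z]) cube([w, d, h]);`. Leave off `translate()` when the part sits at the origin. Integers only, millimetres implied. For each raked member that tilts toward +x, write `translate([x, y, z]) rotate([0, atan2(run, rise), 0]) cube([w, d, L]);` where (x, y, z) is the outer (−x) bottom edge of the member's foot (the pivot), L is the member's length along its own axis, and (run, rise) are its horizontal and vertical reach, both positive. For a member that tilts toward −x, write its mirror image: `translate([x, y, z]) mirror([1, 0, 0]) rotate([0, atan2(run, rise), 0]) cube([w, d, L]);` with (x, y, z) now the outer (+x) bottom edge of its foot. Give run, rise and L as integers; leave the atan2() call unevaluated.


translate([217, 0, 744]) cube([78, 1362, 83]);
translate([0, 100, 0]) rotate([0, atan2(217, 744), 0]) cube([39, 60, 775]);
translate([512, 100, 0]) mirror([1, 0, 0]) rotate([0, atan2(217, 744), 0]) cube([39, 60, 775]);
translate([0, 1202, 0]) rotate([0, atan2(217, 744), 0]) cube([39, 60, 775]);
translate([512, 1202, 0]) mirror([1, 0, 0]) rotate([0, atan2(217, 744), 0]) cube([39, 60, 775]);
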